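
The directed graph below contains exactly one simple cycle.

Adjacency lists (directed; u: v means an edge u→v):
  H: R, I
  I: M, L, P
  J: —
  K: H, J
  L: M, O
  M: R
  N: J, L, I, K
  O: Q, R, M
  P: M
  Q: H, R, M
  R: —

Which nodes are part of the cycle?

H, I, L, O, Q

DFS with gray/black marking from I:
I gray
  M gray
    R gray
    R black
  M black
  L gray
    L→M: M black — skip
    O gray
      Q gray
        H gray
          H→R: R black — skip
          H→I: I is gray → back edge
Back edge closes the cycle I → L → O → Q → H → I; its vertices are {H, I, L, O, Q}.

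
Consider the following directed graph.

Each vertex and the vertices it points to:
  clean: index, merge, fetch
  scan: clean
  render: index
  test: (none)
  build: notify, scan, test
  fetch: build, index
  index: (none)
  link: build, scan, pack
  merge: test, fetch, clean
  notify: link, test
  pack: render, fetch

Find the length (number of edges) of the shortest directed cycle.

For each vertex v, BFS finds the shortest path from v back to v.
The shortest such closed walk is clean → merge → clean, length 2.

2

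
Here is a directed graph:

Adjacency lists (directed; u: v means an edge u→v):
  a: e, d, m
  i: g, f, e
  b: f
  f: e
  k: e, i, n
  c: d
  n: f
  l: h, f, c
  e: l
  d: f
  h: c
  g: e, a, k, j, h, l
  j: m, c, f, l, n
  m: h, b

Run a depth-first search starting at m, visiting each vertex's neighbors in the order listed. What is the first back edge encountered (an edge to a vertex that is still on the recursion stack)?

DFS from m (visiting each vertex's neighbors in the order listed); mark gray on enter, black on exit:
m gray
  h gray
    c gray
      d gray
        f gray
          e gray
            l gray
              l→h: h is gray → back edge
First back edge: l → h.

l->h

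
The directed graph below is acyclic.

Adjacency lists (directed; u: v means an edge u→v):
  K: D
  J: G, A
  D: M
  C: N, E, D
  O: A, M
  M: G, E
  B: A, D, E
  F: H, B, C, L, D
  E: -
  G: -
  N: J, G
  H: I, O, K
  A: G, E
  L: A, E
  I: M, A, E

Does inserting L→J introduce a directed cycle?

Adding L→J creates a cycle iff J can already reach L.
Explore from J: no path reaches L. The graph stays acyclic.

No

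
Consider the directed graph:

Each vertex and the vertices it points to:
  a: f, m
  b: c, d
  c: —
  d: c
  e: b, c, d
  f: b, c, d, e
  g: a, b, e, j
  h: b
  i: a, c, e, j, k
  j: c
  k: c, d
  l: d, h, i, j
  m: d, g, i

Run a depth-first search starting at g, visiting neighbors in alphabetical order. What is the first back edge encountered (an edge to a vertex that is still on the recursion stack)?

m->g

DFS from g (visiting neighbors in alphabetical order); mark gray on enter, black on exit:
g gray
  a gray
    f gray
      b gray
        c gray
        c black
        d gray
          d→c: c black — skip
        d black
      b black
      f→c: c black — skip
      f→d: d black — skip
      e gray
        e→b: b black — skip
        e→c: c black — skip
        e→d: d black — skip
      e black
    f black
    m gray
      m→d: d black — skip
      m→g: g is gray → back edge
First back edge: m → g.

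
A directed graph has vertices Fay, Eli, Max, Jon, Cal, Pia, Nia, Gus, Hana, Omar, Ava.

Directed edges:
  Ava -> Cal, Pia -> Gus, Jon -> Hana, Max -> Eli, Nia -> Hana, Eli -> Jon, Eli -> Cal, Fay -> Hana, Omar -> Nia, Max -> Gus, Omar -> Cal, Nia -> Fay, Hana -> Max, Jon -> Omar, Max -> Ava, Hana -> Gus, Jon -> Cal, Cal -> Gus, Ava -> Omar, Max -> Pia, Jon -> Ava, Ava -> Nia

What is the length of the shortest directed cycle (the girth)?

For each vertex v, BFS finds the shortest path from v back to v.
The shortest such closed walk is Max → Ava → Nia → Hana → Max, length 4.

4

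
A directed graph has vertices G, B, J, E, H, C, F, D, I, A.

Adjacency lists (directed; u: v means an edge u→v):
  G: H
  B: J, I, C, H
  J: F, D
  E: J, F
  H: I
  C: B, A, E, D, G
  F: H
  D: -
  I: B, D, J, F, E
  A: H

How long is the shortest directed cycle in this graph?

2

For each vertex v, BFS finds the shortest path from v back to v.
The shortest such closed walk is B → I → B, length 2.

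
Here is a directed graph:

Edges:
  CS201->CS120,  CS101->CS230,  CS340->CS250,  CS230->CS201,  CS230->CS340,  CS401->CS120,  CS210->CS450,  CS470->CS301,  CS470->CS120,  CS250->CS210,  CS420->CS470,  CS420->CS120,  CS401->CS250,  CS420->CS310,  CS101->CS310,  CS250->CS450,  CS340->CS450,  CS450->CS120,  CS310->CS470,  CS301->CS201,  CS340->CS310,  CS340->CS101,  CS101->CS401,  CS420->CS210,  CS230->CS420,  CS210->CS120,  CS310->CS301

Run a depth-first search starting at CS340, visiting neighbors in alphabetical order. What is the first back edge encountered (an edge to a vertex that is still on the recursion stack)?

DFS from CS340 (visiting neighbors in alphabetical order); mark gray on enter, black on exit:
CS340 gray
  CS101 gray
    CS230 gray
      CS201 gray
        CS120 gray
        CS120 black
      CS201 black
      CS230→CS340: CS340 is gray → back edge
First back edge: CS230 → CS340.

CS230→CS340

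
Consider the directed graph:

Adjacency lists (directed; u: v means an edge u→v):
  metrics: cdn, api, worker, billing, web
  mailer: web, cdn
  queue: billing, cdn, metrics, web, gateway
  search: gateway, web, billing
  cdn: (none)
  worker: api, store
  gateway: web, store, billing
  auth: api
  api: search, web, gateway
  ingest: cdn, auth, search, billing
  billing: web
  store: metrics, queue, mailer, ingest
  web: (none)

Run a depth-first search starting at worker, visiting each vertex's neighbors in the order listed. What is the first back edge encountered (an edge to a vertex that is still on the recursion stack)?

metrics->api

DFS from worker (visiting each vertex's neighbors in the order listed); mark gray on enter, black on exit:
worker gray
  api gray
    search gray
      gateway gray
        web gray
        web black
        store gray
          metrics gray
            cdn gray
            cdn black
            metrics→api: api is gray → back edge
First back edge: metrics → api.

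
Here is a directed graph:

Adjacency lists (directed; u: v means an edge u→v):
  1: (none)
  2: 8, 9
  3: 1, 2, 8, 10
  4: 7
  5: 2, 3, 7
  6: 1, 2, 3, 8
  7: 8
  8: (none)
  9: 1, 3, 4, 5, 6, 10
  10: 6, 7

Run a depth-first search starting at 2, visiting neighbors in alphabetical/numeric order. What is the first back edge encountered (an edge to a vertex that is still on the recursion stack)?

3->2

DFS from 2 (visiting neighbors in alphabetical/numeric order); mark gray on enter, black on exit:
2 gray
  8 gray
  8 black
  9 gray
    1 gray
    1 black
    3 gray
      3→1: 1 black — skip
      3→2: 2 is gray → back edge
First back edge: 3 → 2.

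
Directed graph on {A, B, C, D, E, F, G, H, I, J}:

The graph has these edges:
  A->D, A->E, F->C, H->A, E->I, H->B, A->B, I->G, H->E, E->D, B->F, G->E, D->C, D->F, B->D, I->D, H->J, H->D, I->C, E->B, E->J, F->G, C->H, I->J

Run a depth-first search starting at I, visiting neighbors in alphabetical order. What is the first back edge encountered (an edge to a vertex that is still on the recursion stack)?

D->C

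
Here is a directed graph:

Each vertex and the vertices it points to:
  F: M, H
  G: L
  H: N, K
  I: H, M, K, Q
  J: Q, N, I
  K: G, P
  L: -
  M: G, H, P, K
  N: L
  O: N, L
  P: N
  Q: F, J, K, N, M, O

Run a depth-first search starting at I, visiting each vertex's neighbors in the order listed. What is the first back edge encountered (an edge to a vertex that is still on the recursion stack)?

DFS from I (visiting each vertex's neighbors in the order listed); mark gray on enter, black on exit:
I gray
  H gray
    N gray
      L gray
      L black
    N black
    K gray
      G gray
        G→L: L black — skip
      G black
      P gray
        P→N: N black — skip
      P black
    K black
  H black
  M gray
    M→G: G black — skip
    M→H: H black — skip
    M→P: P black — skip
    M→K: K black — skip
  M black
  I→K: K black — skip
  Q gray
    F gray
      F→M: M black — skip
      F→H: H black — skip
    F black
    J gray
      J→Q: Q is gray → back edge
First back edge: J → Q.

J→Q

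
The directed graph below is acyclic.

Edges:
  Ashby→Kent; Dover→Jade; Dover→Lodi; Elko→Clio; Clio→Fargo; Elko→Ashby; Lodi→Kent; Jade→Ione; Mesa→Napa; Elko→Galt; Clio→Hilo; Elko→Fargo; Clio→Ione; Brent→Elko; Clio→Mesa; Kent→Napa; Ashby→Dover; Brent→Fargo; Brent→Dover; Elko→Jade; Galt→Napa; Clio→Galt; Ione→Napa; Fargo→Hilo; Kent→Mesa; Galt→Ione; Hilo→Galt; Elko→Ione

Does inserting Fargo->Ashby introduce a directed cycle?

No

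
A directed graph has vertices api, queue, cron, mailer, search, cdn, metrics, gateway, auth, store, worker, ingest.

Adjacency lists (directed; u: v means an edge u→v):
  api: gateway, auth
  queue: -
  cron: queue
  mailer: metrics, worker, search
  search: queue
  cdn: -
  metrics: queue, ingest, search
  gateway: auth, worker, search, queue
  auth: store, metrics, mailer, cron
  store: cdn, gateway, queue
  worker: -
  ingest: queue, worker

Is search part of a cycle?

search lies on a cycle iff there is a path from search back to itself.
Exploring from search, it never reaches itself; equivalently, its strongly connected component is a singleton.

No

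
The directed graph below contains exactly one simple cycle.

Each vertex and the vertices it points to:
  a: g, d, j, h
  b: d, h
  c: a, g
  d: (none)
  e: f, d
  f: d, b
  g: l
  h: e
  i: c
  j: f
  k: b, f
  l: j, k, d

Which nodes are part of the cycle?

b, e, f, h

DFS with gray/black marking from h:
h gray
  e gray
    f gray
      d gray
      d black
      b gray
        b→d: d black — skip
        b→h: h is gray → back edge
Back edge closes the cycle h → e → f → b → h; its vertices are {b, e, f, h}.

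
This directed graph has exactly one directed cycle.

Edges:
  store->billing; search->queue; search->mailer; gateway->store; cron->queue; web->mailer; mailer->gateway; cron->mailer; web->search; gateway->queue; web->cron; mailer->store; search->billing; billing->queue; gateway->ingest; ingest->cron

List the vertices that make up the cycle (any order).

DFS with gray/black marking from cron:
cron gray
  mailer gray
    store gray
      billing gray
        queue gray
        queue black
      billing black
    store black
    gateway gray
      ingest gray
        ingest→cron: cron is gray → back edge
Back edge closes the cycle cron → mailer → gateway → ingest → cron; its vertices are {cron, ingest, mailer, gateway}.

cron, ingest, mailer, gateway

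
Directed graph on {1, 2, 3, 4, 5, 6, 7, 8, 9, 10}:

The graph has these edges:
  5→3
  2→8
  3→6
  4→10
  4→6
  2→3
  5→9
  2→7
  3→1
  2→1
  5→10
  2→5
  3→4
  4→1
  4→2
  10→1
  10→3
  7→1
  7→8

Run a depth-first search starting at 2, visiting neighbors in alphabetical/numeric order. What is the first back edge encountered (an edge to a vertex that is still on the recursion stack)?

DFS from 2 (visiting neighbors in alphabetical/numeric order); mark gray on enter, black on exit:
2 gray
  1 gray
  1 black
  3 gray
    3→1: 1 black — skip
    4 gray
      4→1: 1 black — skip
      4→2: 2 is gray → back edge
First back edge: 4 → 2.

4->2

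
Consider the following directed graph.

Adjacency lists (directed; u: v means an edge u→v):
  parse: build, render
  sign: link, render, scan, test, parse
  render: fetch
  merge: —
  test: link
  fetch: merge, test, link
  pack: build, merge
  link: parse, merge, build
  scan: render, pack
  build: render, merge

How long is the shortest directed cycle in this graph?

For each vertex v, BFS finds the shortest path from v back to v.
The shortest such closed walk is parse → render → fetch → link → parse, length 4.

4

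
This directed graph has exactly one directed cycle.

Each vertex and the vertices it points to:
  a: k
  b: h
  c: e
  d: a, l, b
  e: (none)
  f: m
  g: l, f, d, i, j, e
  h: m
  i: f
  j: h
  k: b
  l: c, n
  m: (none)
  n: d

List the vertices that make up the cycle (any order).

d, l, n

DFS with gray/black marking from l:
l gray
  c gray
    e gray
    e black
  c black
  n gray
    d gray
      a gray
        k gray
          b gray
            h gray
              m gray
              m black
            h black
          b black
        k black
      a black
      d→l: l is gray → back edge
Back edge closes the cycle l → n → d → l; its vertices are {d, l, n}.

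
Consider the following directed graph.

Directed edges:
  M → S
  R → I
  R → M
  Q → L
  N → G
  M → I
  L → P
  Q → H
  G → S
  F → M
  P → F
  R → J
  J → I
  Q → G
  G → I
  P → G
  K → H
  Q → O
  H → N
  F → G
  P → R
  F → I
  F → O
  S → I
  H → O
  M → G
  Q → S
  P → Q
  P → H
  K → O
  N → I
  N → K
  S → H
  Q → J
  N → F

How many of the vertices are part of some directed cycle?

10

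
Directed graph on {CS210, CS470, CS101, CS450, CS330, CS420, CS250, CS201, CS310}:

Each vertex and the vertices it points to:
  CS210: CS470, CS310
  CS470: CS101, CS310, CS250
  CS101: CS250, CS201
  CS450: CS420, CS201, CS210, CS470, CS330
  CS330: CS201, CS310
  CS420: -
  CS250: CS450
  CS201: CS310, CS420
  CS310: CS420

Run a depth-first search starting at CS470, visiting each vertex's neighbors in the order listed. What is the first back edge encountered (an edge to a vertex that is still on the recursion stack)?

CS210→CS470

DFS from CS470 (visiting each vertex's neighbors in the order listed); mark gray on enter, black on exit:
CS470 gray
  CS101 gray
    CS250 gray
      CS450 gray
        CS420 gray
        CS420 black
        CS201 gray
          CS310 gray
            CS310→CS420: CS420 black — skip
          CS310 black
          CS201→CS420: CS420 black — skip
        CS201 black
        CS210 gray
          CS210→CS470: CS470 is gray → back edge
First back edge: CS210 → CS470.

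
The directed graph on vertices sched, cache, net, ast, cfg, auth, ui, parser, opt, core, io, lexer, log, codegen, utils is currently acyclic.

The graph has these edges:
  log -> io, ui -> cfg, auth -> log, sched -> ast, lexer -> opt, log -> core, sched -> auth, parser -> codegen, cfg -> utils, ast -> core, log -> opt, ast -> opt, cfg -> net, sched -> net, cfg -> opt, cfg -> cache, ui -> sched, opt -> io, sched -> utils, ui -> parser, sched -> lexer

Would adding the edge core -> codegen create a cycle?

No

Adding core→codegen creates a cycle iff codegen can already reach core.
Explore from codegen: no path reaches core. The graph stays acyclic.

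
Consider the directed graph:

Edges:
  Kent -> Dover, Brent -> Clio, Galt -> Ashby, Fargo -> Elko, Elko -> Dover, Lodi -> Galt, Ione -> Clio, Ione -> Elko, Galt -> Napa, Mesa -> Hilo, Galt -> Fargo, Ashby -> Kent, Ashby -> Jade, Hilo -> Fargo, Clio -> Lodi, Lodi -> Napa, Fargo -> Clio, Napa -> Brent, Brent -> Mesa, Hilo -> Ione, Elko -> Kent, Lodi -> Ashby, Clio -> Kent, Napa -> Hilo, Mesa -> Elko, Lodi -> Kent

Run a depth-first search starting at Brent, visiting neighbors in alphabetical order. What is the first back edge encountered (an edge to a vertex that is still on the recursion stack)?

DFS from Brent (visiting neighbors in alphabetical order); mark gray on enter, black on exit:
Brent gray
  Clio gray
    Kent gray
      Dover gray
      Dover black
    Kent black
    Lodi gray
      Ashby gray
        Jade gray
        Jade black
        Ashby→Kent: Kent black — skip
      Ashby black
      Galt gray
        Galt→Ashby: Ashby black — skip
        Fargo gray
          Fargo→Clio: Clio is gray → back edge
First back edge: Fargo → Clio.

Fargo→Clio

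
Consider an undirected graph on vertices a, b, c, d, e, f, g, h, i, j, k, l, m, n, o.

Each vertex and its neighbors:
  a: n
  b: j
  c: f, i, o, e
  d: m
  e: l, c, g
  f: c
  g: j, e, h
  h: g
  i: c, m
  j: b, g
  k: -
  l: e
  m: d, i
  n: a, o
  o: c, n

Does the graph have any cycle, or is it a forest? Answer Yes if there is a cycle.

DFS, tracking each vertex's parent; an edge to a visited non-parent vertex closes a cycle.
Start from n:
visit n (parent –)
  visit a (parent n)
    a–n: parent, skip
  visit o (parent n)
    visit c (parent o)
      visit f (parent c)
        f–c: parent, skip
      visit i (parent c)
        i–c: parent, skip
        visit m (parent i)
          visit d (parent m)
            d–m: parent, skip
          m–i: parent, skip
      c–o: parent, skip
      visit e (parent c)
        visit l (parent e)
          l–e: parent, skip
        e–c: parent, skip
        visit g (parent e)
          visit j (parent g)
            visit b (parent j)
              b–j: parent, skip
            j–g: parent, skip
          g–e: parent, skip
          visit h (parent g)
            h–g: parent, skip
    o–n: parent, skip
visit k (parent –)
No non-parent visited neighbor found — the graph is a forest.

No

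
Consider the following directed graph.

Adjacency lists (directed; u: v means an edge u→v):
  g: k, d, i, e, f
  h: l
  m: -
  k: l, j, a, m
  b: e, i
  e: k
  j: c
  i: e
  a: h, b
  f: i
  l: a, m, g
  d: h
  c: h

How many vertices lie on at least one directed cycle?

12

A vertex is on a directed cycle iff it belongs to a strongly connected component of size ≥ 2 (or has a self-loop).
The vertices on cycles are {a, b, c, d, e, f, g, h, i, j, k, l} — 12 in total.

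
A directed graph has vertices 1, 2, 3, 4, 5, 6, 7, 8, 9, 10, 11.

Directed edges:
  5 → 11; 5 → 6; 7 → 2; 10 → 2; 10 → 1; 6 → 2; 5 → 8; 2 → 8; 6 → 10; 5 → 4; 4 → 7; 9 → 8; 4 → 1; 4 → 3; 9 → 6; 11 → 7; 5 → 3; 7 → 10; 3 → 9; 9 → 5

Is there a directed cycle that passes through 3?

Yes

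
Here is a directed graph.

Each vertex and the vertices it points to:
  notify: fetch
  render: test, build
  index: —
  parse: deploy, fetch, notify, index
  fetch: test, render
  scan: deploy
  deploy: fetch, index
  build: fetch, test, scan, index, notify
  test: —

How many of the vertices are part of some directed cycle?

6

A vertex is on a directed cycle iff it belongs to a strongly connected component of size ≥ 2 (or has a self-loop).
The vertices on cycles are {scan, build, fetch, deploy, notify, render} — 6 in total.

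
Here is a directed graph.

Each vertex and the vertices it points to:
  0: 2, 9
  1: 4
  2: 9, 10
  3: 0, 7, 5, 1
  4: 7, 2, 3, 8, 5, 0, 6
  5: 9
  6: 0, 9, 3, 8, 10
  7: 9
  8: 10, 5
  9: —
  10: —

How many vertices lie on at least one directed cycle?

4

A vertex is on a directed cycle iff it belongs to a strongly connected component of size ≥ 2 (or has a self-loop).
The vertices on cycles are {1, 3, 4, 6} — 4 in total.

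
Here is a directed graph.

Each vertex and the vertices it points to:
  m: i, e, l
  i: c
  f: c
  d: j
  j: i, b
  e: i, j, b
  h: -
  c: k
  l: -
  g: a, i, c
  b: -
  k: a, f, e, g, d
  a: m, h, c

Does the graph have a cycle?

Yes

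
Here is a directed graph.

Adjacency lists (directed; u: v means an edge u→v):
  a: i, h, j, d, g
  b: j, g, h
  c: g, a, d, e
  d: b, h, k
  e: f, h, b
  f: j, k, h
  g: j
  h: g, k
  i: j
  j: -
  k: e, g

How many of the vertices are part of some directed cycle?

A vertex is on a directed cycle iff it belongs to a strongly connected component of size ≥ 2 (or has a self-loop).
The vertices on cycles are {b, e, f, h, k} — 5 in total.

5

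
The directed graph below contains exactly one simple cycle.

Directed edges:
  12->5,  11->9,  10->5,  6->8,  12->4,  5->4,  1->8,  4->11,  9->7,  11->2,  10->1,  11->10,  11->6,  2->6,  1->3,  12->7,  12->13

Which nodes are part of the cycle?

DFS with gray/black marking from 5:
5 gray
  4 gray
    11 gray
      10 gray
        1 gray
          8 gray
          8 black
          3 gray
          3 black
        1 black
        10→5: 5 is gray → back edge
Back edge closes the cycle 5 → 4 → 11 → 10 → 5; its vertices are {4, 5, 10, 11}.

4, 5, 10, 11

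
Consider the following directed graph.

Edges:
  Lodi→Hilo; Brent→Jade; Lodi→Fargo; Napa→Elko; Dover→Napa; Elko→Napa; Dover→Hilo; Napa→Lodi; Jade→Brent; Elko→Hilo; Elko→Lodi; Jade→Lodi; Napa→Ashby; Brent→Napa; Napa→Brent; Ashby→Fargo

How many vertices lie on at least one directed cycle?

4

A vertex is on a directed cycle iff it belongs to a strongly connected component of size ≥ 2 (or has a self-loop).
The vertices on cycles are {Elko, Jade, Napa, Brent} — 4 in total.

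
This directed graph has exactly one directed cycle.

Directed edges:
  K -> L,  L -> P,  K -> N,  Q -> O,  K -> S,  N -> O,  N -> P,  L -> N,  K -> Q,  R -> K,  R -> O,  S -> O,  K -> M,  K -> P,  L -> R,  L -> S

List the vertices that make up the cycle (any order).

K, L, R

DFS with gray/black marking from K:
K gray
  S gray
    O gray
    O black
  S black
  L gray
    N gray
      P gray
      P black
      N→O: O black — skip
    N black
    L→P: P black — skip
    L→S: S black — skip
    R gray
      R→K: K is gray → back edge
Back edge closes the cycle K → L → R → K; its vertices are {K, L, R}.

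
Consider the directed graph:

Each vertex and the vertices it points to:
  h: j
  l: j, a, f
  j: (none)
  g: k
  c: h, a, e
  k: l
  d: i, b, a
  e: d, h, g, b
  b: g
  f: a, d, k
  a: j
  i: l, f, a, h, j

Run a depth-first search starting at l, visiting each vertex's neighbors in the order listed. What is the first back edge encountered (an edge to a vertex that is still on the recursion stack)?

i->l

DFS from l (visiting each vertex's neighbors in the order listed); mark gray on enter, black on exit:
l gray
  j gray
  j black
  a gray
    a→j: j black — skip
  a black
  f gray
    f→a: a black — skip
    d gray
      i gray
        i→l: l is gray → back edge
First back edge: i → l.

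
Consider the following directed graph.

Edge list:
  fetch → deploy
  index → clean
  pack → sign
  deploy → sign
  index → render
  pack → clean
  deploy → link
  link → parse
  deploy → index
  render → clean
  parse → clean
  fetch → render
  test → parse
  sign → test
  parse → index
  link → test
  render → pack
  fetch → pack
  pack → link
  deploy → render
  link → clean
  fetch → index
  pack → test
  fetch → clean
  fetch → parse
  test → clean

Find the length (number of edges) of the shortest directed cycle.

For each vertex v, BFS finds the shortest path from v back to v.
The shortest such closed walk is link → parse → index → render → pack → link, length 5.

5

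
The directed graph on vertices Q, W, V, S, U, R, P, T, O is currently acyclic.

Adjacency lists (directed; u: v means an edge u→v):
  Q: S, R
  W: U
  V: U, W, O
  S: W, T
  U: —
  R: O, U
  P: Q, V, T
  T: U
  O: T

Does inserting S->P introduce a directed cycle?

Adding S→P creates a cycle iff P can already reach S.
Path from P: P → Q → S.
So P → … → S → P is a cycle.

Yes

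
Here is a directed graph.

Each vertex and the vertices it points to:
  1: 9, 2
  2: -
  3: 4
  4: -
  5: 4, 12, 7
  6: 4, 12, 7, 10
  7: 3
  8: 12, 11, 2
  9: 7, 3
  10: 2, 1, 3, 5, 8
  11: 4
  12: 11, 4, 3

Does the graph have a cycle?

DFS with white/gray/black marking, starting from 9:
9 gray
  7 gray
    3 gray
      4 gray
      4 black
    3 black
  7 black
  9→3: 3 black — skip
9 black
1 gray
  1→9: 9 black — skip
  2 gray
  2 black
1 black
5 gray
  5→4: 4 black — skip
  12 gray
    11 gray
      11→4: 4 black — skip
    11 black
    12→4: 4 black — skip
    12→3: 3 black — skip
  12 black
  5→7: 7 black — skip
5 black
6 gray
  6→4: 4 black — skip
  6→12: 12 black — skip
  6→7: 7 black — skip
  10 gray
    10→2: 2 black — skip
    10→1: 1 black — skip
    10→3: 3 black — skip
    10→5: 5 black — skip
    8 gray
      8→12: 12 black — skip
      8→11: 11 black — skip
      8→2: 2 black — skip
    8 black
  10 black
6 black
Every edge goes to a white or black vertex — no back edge, so the graph is acyclic.

No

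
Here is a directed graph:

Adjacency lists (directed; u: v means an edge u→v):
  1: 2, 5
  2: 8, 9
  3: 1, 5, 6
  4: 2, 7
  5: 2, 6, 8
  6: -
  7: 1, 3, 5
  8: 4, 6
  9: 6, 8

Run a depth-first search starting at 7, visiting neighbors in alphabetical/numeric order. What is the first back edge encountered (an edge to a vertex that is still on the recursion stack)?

4→2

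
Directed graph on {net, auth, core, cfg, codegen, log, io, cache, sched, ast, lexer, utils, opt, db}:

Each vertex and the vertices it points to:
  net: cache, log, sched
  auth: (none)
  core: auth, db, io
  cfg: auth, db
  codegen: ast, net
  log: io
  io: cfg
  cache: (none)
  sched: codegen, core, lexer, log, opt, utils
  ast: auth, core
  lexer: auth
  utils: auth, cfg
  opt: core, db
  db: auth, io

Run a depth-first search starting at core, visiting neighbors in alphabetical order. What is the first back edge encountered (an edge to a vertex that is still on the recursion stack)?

DFS from core (visiting neighbors in alphabetical order); mark gray on enter, black on exit:
core gray
  auth gray
  auth black
  db gray
    db→auth: auth black — skip
    io gray
      cfg gray
        cfg→auth: auth black — skip
        cfg→db: db is gray → back edge
First back edge: cfg → db.

cfg->db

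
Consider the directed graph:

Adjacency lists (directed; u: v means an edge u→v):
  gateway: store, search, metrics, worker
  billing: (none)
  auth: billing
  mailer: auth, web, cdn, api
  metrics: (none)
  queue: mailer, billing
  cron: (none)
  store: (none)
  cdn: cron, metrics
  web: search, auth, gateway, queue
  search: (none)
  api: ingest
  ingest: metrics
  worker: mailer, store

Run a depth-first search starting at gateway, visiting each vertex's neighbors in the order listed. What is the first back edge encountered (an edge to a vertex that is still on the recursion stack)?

DFS from gateway (visiting each vertex's neighbors in the order listed); mark gray on enter, black on exit:
gateway gray
  store gray
  store black
  search gray
  search black
  metrics gray
  metrics black
  worker gray
    mailer gray
      auth gray
        billing gray
        billing black
      auth black
      web gray
        web→search: search black — skip
        web→auth: auth black — skip
        web→gateway: gateway is gray → back edge
First back edge: web → gateway.

web->gateway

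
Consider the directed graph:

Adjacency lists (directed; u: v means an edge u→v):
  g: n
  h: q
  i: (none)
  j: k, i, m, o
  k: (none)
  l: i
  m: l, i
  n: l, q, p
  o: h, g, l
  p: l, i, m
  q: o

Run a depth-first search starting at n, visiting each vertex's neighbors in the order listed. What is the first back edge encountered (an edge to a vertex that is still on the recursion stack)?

h->q

DFS from n (visiting each vertex's neighbors in the order listed); mark gray on enter, black on exit:
n gray
  l gray
    i gray
    i black
  l black
  q gray
    o gray
      h gray
        h→q: q is gray → back edge
First back edge: h → q.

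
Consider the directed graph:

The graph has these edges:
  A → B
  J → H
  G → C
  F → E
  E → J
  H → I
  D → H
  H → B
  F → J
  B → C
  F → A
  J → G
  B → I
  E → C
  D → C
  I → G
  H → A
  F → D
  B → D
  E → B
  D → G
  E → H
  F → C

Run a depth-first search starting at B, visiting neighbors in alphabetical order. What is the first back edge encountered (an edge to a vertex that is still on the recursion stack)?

A→B

DFS from B (visiting neighbors in alphabetical order); mark gray on enter, black on exit:
B gray
  C gray
  C black
  D gray
    D→C: C black — skip
    G gray
      G→C: C black — skip
    G black
    H gray
      A gray
        A→B: B is gray → back edge
First back edge: A → B.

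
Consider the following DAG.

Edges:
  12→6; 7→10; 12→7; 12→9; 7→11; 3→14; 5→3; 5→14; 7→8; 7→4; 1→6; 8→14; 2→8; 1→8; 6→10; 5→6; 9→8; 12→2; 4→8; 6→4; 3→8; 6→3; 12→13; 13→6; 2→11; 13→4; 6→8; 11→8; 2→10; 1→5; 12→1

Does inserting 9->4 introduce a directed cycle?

No

Adding 9→4 creates a cycle iff 4 can already reach 9.
Explore from 4: no path reaches 9. The graph stays acyclic.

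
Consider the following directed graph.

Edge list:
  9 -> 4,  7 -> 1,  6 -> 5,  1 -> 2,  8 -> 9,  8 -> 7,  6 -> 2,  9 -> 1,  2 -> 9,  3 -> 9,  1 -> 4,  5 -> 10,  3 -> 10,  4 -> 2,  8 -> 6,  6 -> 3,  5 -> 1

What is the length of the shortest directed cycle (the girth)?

For each vertex v, BFS finds the shortest path from v back to v.
The shortest such closed walk is 2 → 9 → 1 → 2, length 3.

3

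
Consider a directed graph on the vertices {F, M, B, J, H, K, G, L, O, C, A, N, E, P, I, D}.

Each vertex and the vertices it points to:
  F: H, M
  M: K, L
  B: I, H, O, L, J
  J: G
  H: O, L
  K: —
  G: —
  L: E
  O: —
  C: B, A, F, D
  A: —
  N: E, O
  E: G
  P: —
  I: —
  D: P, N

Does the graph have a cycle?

No

DFS with white/gray/black marking, starting from F:
F gray
  H gray
    O gray
    O black
    L gray
      E gray
        G gray
        G black
      E black
    L black
  H black
  M gray
    K gray
    K black
    M→L: L black — skip
  M black
F black
B gray
  I gray
  I black
  B→H: H black — skip
  B→O: O black — skip
  B→L: L black — skip
  J gray
    J→G: G black — skip
  J black
B black
C gray
  C→B: B black — skip
  A gray
  A black
  C→F: F black — skip
  D gray
    P gray
    P black
    N gray
      N→E: E black — skip
      N→O: O black — skip
    N black
  D black
C black
Every edge goes to a white or black vertex — no back edge, so the graph is acyclic.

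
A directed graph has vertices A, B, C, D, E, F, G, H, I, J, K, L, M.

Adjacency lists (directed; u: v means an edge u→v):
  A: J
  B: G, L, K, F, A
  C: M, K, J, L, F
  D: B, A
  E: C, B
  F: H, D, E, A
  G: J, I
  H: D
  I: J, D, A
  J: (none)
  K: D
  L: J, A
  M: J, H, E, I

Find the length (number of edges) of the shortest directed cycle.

3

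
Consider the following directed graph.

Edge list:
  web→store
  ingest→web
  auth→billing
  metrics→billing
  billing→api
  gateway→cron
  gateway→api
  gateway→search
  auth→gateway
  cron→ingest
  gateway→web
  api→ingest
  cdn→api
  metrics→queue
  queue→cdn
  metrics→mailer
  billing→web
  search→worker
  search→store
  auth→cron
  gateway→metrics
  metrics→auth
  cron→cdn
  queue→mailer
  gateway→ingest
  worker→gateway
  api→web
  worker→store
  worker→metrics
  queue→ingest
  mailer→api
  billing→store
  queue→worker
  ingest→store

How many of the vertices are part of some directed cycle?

A vertex is on a directed cycle iff it belongs to a strongly connected component of size ≥ 2 (or has a self-loop).
The vertices on cycles are {auth, queue, search, worker, gateway, metrics} — 6 in total.

6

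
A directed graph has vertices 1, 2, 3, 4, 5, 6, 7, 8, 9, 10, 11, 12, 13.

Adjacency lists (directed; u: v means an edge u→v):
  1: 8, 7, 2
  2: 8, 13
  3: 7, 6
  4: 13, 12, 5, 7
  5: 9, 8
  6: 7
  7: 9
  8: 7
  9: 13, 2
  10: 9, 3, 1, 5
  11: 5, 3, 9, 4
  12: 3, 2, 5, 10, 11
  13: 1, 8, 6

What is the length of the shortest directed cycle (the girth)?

3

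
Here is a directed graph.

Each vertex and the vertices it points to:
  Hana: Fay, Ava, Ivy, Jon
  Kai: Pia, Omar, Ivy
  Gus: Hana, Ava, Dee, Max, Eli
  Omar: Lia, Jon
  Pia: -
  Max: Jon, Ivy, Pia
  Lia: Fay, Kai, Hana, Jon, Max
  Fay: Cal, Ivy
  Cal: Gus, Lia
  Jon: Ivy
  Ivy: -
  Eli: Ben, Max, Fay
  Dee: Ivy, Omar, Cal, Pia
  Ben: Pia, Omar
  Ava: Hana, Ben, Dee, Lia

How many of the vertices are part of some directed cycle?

A vertex is on a directed cycle iff it belongs to a strongly connected component of size ≥ 2 (or has a self-loop).
The vertices on cycles are {Ava, Ben, Cal, Dee, Eli, Fay, Gus, Kai, Lia, Hana, Omar} — 11 in total.

11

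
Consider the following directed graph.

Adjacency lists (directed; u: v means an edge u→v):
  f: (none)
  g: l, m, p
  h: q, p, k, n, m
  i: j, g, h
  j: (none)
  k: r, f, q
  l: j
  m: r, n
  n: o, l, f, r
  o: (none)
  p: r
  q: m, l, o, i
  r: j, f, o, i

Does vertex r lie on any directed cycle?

r is on a cycle iff r can reach itself via ≥1 edge.
r → i → g → m → r — yes.

Yes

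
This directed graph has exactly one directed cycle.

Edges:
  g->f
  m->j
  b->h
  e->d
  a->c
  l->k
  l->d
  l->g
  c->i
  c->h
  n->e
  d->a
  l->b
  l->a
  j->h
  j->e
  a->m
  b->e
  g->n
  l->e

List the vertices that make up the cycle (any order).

a, d, e, j, m

DFS with gray/black marking from d:
d gray
  a gray
    c gray
      i gray
      i black
      h gray
      h black
    c black
    m gray
      j gray
        j→h: h black — skip
        e gray
          e→d: d is gray → back edge
Back edge closes the cycle d → a → m → j → e → d; its vertices are {a, d, e, j, m}.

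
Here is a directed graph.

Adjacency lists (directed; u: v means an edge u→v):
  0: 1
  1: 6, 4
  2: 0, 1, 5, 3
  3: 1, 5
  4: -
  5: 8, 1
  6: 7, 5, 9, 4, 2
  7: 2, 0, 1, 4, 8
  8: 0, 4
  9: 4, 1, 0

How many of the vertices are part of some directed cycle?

9

A vertex is on a directed cycle iff it belongs to a strongly connected component of size ≥ 2 (or has a self-loop).
The vertices on cycles are {0, 1, 2, 3, 5, 6, 7, 8, 9} — 9 in total.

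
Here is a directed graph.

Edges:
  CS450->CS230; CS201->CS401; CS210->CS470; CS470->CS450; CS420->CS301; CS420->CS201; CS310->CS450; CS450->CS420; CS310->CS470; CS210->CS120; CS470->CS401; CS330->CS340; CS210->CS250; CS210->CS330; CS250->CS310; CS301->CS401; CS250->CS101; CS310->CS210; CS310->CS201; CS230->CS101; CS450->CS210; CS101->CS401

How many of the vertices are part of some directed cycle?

A vertex is on a directed cycle iff it belongs to a strongly connected component of size ≥ 2 (or has a self-loop).
The vertices on cycles are {CS210, CS250, CS310, CS450, CS470} — 5 in total.

5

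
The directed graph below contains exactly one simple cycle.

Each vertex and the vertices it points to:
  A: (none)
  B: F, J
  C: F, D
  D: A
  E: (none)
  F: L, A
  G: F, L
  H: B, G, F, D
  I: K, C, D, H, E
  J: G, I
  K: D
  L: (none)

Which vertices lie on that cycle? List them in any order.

B, H, I, J

DFS with gray/black marking from J:
J gray
  G gray
    F gray
      L gray
      L black
      A gray
      A black
    F black
    G→L: L black — skip
  G black
  I gray
    K gray
      D gray
        D→A: A black — skip
      D black
    K black
    C gray
      C→F: F black — skip
      C→D: D black — skip
    C black
    I→D: D black — skip
    H gray
      B gray
        B→F: F black — skip
        B→J: J is gray → back edge
Back edge closes the cycle J → I → H → B → J; its vertices are {B, H, I, J}.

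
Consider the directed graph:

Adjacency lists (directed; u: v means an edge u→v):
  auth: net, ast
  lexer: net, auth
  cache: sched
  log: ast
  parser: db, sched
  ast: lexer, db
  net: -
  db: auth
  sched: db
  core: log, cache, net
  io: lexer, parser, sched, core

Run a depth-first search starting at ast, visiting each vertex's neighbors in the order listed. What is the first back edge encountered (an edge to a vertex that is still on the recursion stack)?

auth→ast

DFS from ast (visiting each vertex's neighbors in the order listed); mark gray on enter, black on exit:
ast gray
  lexer gray
    net gray
    net black
    auth gray
      auth→net: net black — skip
      auth→ast: ast is gray → back edge
First back edge: auth → ast.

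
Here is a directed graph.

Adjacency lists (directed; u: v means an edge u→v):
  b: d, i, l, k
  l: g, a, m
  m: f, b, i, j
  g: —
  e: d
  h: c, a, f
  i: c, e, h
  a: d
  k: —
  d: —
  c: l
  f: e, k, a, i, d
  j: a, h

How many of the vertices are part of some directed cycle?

8

A vertex is on a directed cycle iff it belongs to a strongly connected component of size ≥ 2 (or has a self-loop).
The vertices on cycles are {b, c, f, h, i, j, l, m} — 8 in total.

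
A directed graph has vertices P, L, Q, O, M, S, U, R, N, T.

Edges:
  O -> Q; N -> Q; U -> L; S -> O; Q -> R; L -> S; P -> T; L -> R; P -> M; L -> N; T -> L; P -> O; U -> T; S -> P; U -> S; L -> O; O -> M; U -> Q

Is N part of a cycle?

N lies on a cycle iff there is a path from N back to itself.
Exploring from N, it never reaches itself; equivalently, its strongly connected component is a singleton.

No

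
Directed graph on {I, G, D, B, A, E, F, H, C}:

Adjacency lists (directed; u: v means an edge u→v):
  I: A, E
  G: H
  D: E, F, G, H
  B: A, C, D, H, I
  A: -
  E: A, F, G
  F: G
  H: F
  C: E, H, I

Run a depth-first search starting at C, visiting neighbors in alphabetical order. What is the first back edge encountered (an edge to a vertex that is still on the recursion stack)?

H→F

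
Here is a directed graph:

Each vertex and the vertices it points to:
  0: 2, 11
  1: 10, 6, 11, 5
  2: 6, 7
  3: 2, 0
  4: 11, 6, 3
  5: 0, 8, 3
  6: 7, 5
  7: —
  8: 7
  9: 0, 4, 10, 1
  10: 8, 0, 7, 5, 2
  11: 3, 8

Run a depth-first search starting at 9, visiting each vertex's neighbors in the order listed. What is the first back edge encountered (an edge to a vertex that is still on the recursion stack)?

DFS from 9 (visiting each vertex's neighbors in the order listed); mark gray on enter, black on exit:
9 gray
  0 gray
    2 gray
      6 gray
        7 gray
        7 black
        5 gray
          5→0: 0 is gray → back edge
First back edge: 5 → 0.

5→0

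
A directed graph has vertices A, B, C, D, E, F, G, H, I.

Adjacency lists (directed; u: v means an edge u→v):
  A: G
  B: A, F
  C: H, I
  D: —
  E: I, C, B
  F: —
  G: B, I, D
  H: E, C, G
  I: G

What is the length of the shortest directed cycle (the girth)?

For each vertex v, BFS finds the shortest path from v back to v.
The shortest such closed walk is H → C → H, length 2.

2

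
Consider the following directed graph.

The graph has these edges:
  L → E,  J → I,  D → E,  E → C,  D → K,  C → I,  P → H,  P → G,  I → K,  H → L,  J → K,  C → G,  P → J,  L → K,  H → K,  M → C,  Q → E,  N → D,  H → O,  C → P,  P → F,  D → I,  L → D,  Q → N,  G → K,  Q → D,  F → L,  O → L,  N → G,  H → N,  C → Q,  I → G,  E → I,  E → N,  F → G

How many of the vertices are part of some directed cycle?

10

A vertex is on a directed cycle iff it belongs to a strongly connected component of size ≥ 2 (or has a self-loop).
The vertices on cycles are {C, D, E, F, H, L, N, O, P, Q} — 10 in total.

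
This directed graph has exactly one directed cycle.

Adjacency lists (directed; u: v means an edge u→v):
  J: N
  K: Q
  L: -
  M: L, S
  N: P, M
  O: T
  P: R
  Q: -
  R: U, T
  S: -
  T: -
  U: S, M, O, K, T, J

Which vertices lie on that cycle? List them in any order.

J, N, P, R, U

DFS with gray/black marking from U:
U gray
  S gray
  S black
  M gray
    L gray
    L black
    M→S: S black — skip
  M black
  O gray
    T gray
    T black
  O black
  K gray
    Q gray
    Q black
  K black
  U→T: T black — skip
  J gray
    N gray
      P gray
        R gray
          R→U: U is gray → back edge
Back edge closes the cycle U → J → N → P → R → U; its vertices are {J, N, P, R, U}.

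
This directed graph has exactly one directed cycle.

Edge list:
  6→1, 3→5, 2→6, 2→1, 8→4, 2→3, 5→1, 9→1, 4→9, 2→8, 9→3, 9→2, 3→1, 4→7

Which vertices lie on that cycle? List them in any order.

DFS with gray/black marking from 2:
2 gray
  8 gray
    4 gray
      9 gray
        9→2: 2 is gray → back edge
Back edge closes the cycle 2 → 8 → 4 → 9 → 2; its vertices are {2, 4, 8, 9}.

2, 4, 8, 9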